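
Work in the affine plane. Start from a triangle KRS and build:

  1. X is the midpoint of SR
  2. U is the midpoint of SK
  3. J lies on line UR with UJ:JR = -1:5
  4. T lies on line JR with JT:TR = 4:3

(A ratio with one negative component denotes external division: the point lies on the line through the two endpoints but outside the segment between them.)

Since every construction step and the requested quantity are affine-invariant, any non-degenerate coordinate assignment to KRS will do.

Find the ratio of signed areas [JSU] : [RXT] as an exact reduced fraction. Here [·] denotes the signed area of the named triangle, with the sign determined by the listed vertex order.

Work in coordinates with K = (0, 0), R = (1, 0), S = (0, 1).
1. X is the midpoint of SR ⇒ X = (1/2, 1/2)
2. U is the midpoint of SK ⇒ U = (0, 1/2)
3. J lies on line UR with UJ:JR = -1:5 ⇒ J = (-1/4, 5/8)
4. T lies on line JR with JT:TR = 4:3 ⇒ T = (13/28, 15/56)
2·[JSU] = -1/8, 2·[RXT] = 15/112
[JSU]:[RXT] = -1/8:15/112 = -14/15

[JSU]:[RXT] = -14/15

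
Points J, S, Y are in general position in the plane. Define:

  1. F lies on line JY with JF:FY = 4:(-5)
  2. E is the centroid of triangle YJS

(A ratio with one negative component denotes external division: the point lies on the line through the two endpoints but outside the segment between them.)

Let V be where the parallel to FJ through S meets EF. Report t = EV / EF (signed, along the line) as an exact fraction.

Set J = (0, 0), S = (1, 0), Y = (0, 1); any affine frame gives the same invariant.
1. F lies on line JY with JF:FY = 4:(-5) ⇒ F = (0, -4)
2. E is the centroid of triangle YJS ⇒ E = (1/3, 1/3)
through S parallel to FJ: direction (0, 4); meets EF at V = (1, 9)
V = E + t·(F−E) with t = -2

t = -2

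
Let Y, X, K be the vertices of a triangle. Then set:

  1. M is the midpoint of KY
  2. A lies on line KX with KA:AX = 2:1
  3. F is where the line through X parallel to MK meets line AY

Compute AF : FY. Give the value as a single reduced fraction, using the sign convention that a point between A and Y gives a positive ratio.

Assign Y = (0, 0), X = (1, 0), K = (0, 1) — the answer is frame-independent, so this choice is without loss of generality.
1. M is the midpoint of KY ⇒ M = (0, 1/2)
2. A lies on line KX with KA:AX = 2:1 ⇒ A = (2/3, 1/3)
3. F is where the line through X parallel to MK meets line AY ⇒ F = (1, 1/2)
F = A + t·(Y−A) with t = -1/2, so AF:FY = t:(1−t) = -1/2:3/2

AF:FY = -1/3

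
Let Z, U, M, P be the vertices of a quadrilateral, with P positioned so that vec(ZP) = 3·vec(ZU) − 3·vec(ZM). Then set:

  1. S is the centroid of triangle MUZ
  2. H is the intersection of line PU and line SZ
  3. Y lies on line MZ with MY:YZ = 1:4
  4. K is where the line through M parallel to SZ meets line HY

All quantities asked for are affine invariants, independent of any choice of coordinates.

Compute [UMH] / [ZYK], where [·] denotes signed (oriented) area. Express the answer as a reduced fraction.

Assign Z = (0, 0), U = (1, 0), M = (0, 1), P = (3, -3) — the answer is frame-independent, so this choice is without loss of generality.
1. S is the centroid of triangle MUZ ⇒ S = (1/3, 1/3)
2. H is the intersection of line PU and line SZ ⇒ H = (3/5, 3/5)
3. Y lies on line MZ with MY:YZ = 1:4 ⇒ Y = (0, 4/5)
4. K is where the line through M parallel to SZ meets line HY ⇒ K = (-3/20, 17/20)
2·[UMH] = -1/5, 2·[ZYK] = 3/25
[UMH]:[ZYK] = -1/5:3/25 = -5/3

[UMH]:[ZYK] = -5/3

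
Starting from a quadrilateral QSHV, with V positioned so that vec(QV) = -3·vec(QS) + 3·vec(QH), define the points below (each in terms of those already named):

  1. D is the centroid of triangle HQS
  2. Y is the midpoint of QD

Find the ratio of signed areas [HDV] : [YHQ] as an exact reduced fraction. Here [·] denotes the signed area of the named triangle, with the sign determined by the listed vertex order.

[HDV]:[YHQ] = -8

Work in coordinates with Q = (0, 0), S = (1, 0), H = (0, 1), V = (-3, 3).
1. D is the centroid of triangle HQS ⇒ D = (1/3, 1/3)
2. Y is the midpoint of QD ⇒ Y = (1/6, 1/6)
2·[HDV] = -4/3, 2·[YHQ] = 1/6
[HDV]:[YHQ] = -4/3:1/6 = -8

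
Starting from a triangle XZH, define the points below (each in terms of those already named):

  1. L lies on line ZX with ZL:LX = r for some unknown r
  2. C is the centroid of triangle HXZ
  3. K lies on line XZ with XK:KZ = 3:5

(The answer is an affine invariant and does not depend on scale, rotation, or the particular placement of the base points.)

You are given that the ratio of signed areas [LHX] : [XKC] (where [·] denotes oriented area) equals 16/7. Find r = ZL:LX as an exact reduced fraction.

Assign X = (0, 0), Z = (1, 0), H = (0, 1) — the answer is frame-independent, so this choice is without loss of generality.
1. With ZL:LX = r, write λ = r/(r+1) so L = Z + λ·(X−Z); L is affine-linear in λ
2. C is the centroid of triangle HXZ ⇒ C = (1/3, 1/3)
3. K lies on line XZ with XK:KZ = 3:5 ⇒ K = (3/8, 0)
Every point depending on L is an affine combination of L and λ-independent points, so each such coordinate is linear in λ; the λ² term in each signed area is a multiple of (X−Z)×(X−Z) = 0, so 2·[LHX] and 2·[XKC] are each linear in λ. Evaluating at λ=0 and λ=1:
  2·[LHX] = −λ + 1,   2·[XKC] = 1/8
So [LHX]:[XKC] = (−λ + 1) / (1/8). Setting this equal to 16/7:
  −λ + 1 = 16/7·(1/8)  ⇒  λ = 5/7
Then r = λ/(1−λ) = (5/7)/(2/7) = 5/2. Check: with r = 5/2, L = (2/7, 0) and [LHX]:[XKC] = 16/7 as required.

r = 5/2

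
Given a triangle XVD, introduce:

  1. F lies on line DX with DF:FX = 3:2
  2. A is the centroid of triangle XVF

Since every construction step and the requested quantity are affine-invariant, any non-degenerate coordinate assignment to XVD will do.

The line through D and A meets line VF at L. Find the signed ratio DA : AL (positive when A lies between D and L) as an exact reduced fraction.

DA:AL = -11/2

Work in coordinates with X = (0, 0), V = (1, 0), D = (0, 1).
1. F lies on line DX with DF:FX = 3:2 ⇒ F = (0, 2/5)
2. A is the centroid of triangle XVF ⇒ A = (1/3, 2/15)
line DA meets VF at L = (3/11, 16/55)
A = D + t·(L−D) with t = 11/9, so DA:AL = 11/9:-2/9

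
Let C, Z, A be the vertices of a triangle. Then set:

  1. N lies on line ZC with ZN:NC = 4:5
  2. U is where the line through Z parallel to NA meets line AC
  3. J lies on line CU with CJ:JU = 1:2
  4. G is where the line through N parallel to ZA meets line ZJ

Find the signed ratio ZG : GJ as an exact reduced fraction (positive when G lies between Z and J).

ZG:GJ = -10

Work in coordinates with C = (0, 0), Z = (1, 0), A = (0, 1).
1. N lies on line ZC with ZN:NC = 4:5 ⇒ N = (5/9, 0)
2. U is where the line through Z parallel to NA meets line AC ⇒ U = (0, 9/5)
3. J lies on line CU with CJ:JU = 1:2 ⇒ J = (0, 3/5)
4. G is where the line through N parallel to ZA meets line ZJ ⇒ G = (-1/9, 2/3)
G = Z + t·(J−Z) with t = 10/9, so ZG:GJ = t:(1−t) = 10/9:-1/9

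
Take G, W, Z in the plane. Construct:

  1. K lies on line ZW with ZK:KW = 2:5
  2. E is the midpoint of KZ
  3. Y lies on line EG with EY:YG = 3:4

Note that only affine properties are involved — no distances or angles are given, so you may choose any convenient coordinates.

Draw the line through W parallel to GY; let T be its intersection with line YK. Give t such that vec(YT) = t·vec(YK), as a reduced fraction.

Choose coordinates G = (0, 0), W = (1, 0), Z = (0, 1).
1. K lies on line ZW with ZK:KW = 2:5 ⇒ K = (2/7, 5/7)
2. E is the midpoint of KZ ⇒ E = (1/7, 6/7)
3. Y lies on line EG with EY:YG = 3:4 ⇒ Y = (4/49, 24/49)
through W parallel to GY: direction (4/49, 24/49); meets YK at T = (64/49, 90/49)
T = Y + t·(K−Y) with t = 6

t = 6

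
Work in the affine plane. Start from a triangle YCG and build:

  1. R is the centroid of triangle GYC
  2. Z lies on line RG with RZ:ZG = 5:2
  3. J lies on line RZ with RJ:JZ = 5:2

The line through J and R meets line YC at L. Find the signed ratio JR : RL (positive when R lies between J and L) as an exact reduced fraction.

Work in coordinates with Y = (0, 0), C = (1, 0), G = (0, 1).
1. R is the centroid of triangle GYC ⇒ R = (1/3, 1/3)
2. Z lies on line RG with RZ:ZG = 5:2 ⇒ Z = (2/21, 17/21)
3. J lies on line RZ with RJ:JZ = 5:2 ⇒ J = (8/49, 33/49)
line JR meets YC at L = (1/2, 0)
R = J + t·(L−J) with t = 50/99, so JR:RL = 50/99:49/99

JR:RL = 50/49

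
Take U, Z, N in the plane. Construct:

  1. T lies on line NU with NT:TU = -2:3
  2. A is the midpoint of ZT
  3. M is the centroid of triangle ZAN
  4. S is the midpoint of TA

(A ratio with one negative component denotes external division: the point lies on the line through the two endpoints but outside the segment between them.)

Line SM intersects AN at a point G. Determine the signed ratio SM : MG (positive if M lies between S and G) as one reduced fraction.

Choose coordinates U = (0, 0), Z = (1, 0), N = (0, 1).
1. T lies on line NU with NT:TU = -2:3 ⇒ T = (0, 3)
2. A is the midpoint of ZT ⇒ A = (1/2, 3/2)
3. M is the centroid of triangle ZAN ⇒ M = (1/2, 5/6)
4. S is the midpoint of TA ⇒ S = (1/4, 9/4)
line SM meets AN at G = (2/5, 7/5)
M = S + t·(G−S) with t = 5/3, so SM:MG = 5/3:-2/3

SM:MG = -5/2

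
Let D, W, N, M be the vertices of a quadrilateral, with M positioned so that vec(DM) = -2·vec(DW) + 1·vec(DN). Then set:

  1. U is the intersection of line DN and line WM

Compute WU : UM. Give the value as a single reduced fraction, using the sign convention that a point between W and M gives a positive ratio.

Work in coordinates with D = (0, 0), W = (1, 0), N = (0, 1), M = (-2, 1).
1. U is the intersection of line DN and line WM ⇒ U = (0, 1/3)
U = W + t·(M−W) with t = 1/3, so WU:UM = t:(1−t) = 1/3:2/3

WU:UM = 1/2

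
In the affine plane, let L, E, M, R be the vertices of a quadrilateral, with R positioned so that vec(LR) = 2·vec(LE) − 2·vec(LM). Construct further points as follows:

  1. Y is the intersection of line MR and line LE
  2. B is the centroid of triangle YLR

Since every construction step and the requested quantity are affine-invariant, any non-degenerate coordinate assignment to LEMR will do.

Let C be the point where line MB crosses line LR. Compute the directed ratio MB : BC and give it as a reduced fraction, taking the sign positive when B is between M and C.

Choose coordinates L = (0, 0), E = (1, 0), M = (0, 1), R = (2, -2).
1. Y is the intersection of line MR and line LE ⇒ Y = (2/3, 0)
2. B is the centroid of triangle YLR ⇒ B = (8/9, -2/3)
line MB meets LR at C = (8/7, -8/7)
B = M + t·(C−M) with t = 7/9, so MB:BC = 7/9:2/9

MB:BC = 7/2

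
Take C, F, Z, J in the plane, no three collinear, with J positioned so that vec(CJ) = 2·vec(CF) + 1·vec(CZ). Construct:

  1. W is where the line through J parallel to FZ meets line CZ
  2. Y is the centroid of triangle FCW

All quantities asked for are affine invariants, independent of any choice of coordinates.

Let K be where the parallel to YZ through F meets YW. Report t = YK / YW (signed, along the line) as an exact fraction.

t = -1/2

Assign C = (0, 0), F = (1, 0), Z = (0, 1), J = (2, 1) — the answer is frame-independent, so this choice is without loss of generality.
1. W is where the line through J parallel to FZ meets line CZ ⇒ W = (0, 3)
2. Y is the centroid of triangle FCW ⇒ Y = (1/3, 1)
through F parallel to YZ: direction (-1/3, 0); meets YW at K = (1/2, 0)
K = Y + t·(W−Y) with t = -1/2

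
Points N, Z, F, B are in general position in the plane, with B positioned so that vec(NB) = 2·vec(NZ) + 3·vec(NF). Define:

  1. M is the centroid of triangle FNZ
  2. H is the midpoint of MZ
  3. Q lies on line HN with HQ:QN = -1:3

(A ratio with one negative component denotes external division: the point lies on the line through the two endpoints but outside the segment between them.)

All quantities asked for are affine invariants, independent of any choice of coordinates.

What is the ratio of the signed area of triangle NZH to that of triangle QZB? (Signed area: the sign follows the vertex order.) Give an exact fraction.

[NZH]:[QZB] = 2/3

Set N = (0, 0), Z = (1, 0), F = (0, 1), B = (2, 3); any affine frame gives the same invariant.
1. M is the centroid of triangle FNZ ⇒ M = (1/3, 1/3)
2. H is the midpoint of MZ ⇒ H = (2/3, 1/6)
3. Q lies on line HN with HQ:QN = -1:3 ⇒ Q = (1, 1/4)
2·[NZH] = 1/6, 2·[QZB] = 1/4
[NZH]:[QZB] = 1/6:1/4 = 2/3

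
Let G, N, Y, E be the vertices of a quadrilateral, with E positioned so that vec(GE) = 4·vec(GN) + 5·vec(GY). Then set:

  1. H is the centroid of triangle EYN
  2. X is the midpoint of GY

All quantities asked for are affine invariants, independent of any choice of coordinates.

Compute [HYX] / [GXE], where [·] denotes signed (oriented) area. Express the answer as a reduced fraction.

Assign G = (0, 0), N = (1, 0), Y = (0, 1), E = (4, 5) — the answer is frame-independent, so this choice is without loss of generality.
1. H is the centroid of triangle EYN ⇒ H = (5/3, 2)
2. X is the midpoint of GY ⇒ X = (0, 1/2)
2·[HYX] = 5/6, 2·[GXE] = -2
[HYX]:[GXE] = 5/6:-2 = -5/12

[HYX]:[GXE] = -5/12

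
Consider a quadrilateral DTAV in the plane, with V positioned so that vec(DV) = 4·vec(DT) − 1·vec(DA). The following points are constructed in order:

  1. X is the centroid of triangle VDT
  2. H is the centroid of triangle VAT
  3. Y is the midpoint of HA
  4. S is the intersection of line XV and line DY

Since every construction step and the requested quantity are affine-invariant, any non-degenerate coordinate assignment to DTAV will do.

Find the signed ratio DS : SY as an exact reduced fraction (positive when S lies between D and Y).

Set D = (0, 0), T = (1, 0), A = (0, 1), V = (4, -1); any affine frame gives the same invariant.
1. X is the centroid of triangle VDT ⇒ X = (5/3, -1/3)
2. H is the centroid of triangle VAT ⇒ H = (5/3, 0)
3. Y is the midpoint of HA ⇒ Y = (5/6, 1/2)
4. S is the intersection of line XV and line DY ⇒ S = (5/31, 3/31)
S = D + t·(Y−D) with t = 6/31, so DS:SY = t:(1−t) = 6/31:25/31

DS:SY = 6/25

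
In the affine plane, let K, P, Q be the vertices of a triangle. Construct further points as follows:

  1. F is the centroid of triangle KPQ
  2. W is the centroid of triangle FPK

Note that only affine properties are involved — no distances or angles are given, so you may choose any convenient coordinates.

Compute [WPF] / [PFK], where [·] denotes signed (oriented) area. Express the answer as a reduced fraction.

Assign K = (0, 0), P = (1, 0), Q = (0, 1) — the answer is frame-independent, so this choice is without loss of generality.
1. F is the centroid of triangle KPQ ⇒ F = (1/3, 1/3)
2. W is the centroid of triangle FPK ⇒ W = (4/9, 1/9)
2·[WPF] = 1/9, 2·[PFK] = 1/3
[WPF]:[PFK] = 1/9:1/3 = 1/3

[WPF]:[PFK] = 1/3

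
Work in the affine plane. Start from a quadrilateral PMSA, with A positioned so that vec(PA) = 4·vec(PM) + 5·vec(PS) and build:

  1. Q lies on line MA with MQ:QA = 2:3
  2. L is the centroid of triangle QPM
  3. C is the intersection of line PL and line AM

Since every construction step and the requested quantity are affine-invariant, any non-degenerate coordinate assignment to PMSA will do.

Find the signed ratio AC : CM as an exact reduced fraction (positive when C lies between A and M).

AC:CM = 4

Assign P = (0, 0), M = (1, 0), S = (0, 1), A = (4, 5) — the answer is frame-independent, so this choice is without loss of generality.
1. Q lies on line MA with MQ:QA = 2:3 ⇒ Q = (11/5, 2)
2. L is the centroid of triangle QPM ⇒ L = (16/15, 2/3)
3. C is the intersection of line PL and line AM ⇒ C = (8/5, 1)
C = A + t·(M−A) with t = 4/5, so AC:CM = t:(1−t) = 4/5:1/5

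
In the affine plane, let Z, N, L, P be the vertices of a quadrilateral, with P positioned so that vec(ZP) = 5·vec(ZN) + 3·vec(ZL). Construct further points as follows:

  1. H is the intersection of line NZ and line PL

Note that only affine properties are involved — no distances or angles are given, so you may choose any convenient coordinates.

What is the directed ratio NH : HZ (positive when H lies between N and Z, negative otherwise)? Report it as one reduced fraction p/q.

Assign Z = (0, 0), N = (1, 0), L = (0, 1), P = (5, 3) — the answer is frame-independent, so this choice is without loss of generality.
1. H is the intersection of line NZ and line PL ⇒ H = (-5/2, 0)
H = N + t·(Z−N) with t = 7/2, so NH:HZ = t:(1−t) = 7/2:-5/2

NH:HZ = -7/5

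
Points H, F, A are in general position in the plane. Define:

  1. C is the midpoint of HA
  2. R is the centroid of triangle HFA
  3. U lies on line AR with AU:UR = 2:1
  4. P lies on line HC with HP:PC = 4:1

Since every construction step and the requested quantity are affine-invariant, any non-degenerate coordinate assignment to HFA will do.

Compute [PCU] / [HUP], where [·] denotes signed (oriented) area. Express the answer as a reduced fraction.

[PCU]:[HUP] = -1/4

Work in coordinates with H = (0, 0), F = (1, 0), A = (0, 1).
1. C is the midpoint of HA ⇒ C = (0, 1/2)
2. R is the centroid of triangle HFA ⇒ R = (1/3, 1/3)
3. U lies on line AR with AU:UR = 2:1 ⇒ U = (2/9, 5/9)
4. P lies on line HC with HP:PC = 4:1 ⇒ P = (0, 2/5)
2·[PCU] = -1/45, 2·[HUP] = 4/45
[PCU]:[HUP] = -1/45:4/45 = -1/4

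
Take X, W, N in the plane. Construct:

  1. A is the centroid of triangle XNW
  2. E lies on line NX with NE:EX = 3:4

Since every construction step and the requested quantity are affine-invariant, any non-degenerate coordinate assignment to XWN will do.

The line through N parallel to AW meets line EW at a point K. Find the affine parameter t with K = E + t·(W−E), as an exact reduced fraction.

Choose coordinates X = (0, 0), W = (1, 0), N = (0, 1).
1. A is the centroid of triangle XNW ⇒ A = (1/3, 1/3)
2. E lies on line NX with NE:EX = 3:4 ⇒ E = (0, 4/7)
through N parallel to AW: direction (2/3, -1/3); meets EW at K = (-6, 4)
K = E + t·(W−E) with t = -6

t = -6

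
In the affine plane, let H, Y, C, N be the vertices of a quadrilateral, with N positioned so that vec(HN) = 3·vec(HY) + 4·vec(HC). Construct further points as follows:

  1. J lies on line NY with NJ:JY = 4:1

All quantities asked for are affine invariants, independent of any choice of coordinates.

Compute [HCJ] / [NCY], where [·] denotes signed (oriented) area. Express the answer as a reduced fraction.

Choose coordinates H = (0, 0), Y = (1, 0), C = (0, 1), N = (3, 4).
1. J lies on line NY with NJ:JY = 4:1 ⇒ J = (7/5, 4/5)
2·[HCJ] = -7/5, 2·[NCY] = 6
[HCJ]:[NCY] = -7/5:6 = -7/30

[HCJ]:[NCY] = -7/30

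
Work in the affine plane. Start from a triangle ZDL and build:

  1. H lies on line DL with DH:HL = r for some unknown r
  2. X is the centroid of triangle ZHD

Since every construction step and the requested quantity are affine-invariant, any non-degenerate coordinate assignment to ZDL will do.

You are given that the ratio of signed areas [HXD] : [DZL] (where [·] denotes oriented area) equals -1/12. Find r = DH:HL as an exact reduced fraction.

Choose coordinates Z = (0, 0), D = (1, 0), L = (0, 1).
1. With DH:HL = r, write λ = r/(r+1) so H = D + λ·(L−D); H is affine-linear in λ
2. X is the centroid of triangle ZHD ⇒ X is an affine combination of earlier points and hence also affine-linear in λ
Every point depending on H is an affine combination of H and λ-independent points, so each such coordinate is linear in λ; the λ² term in each signed area is a multiple of (L−D)×(L−D) = 0, so 2·[HXD] and 2·[DZL] are each linear in λ. Evaluating at λ=0 and λ=1:
  2·[HXD] = 1/3·λ,   2·[DZL] = -1
So [HXD]:[DZL] = (1/3·λ) / (-1). Setting this equal to -1/12:
  1/3·λ = -1/12·(-1)  ⇒  λ = 1/4
Then r = λ/(1−λ) = (1/4)/(3/4) = 1/3. Check: with r = 1/3, H = (3/4, 1/4) and [HXD]:[DZL] = -1/12 as required.

r = 1/3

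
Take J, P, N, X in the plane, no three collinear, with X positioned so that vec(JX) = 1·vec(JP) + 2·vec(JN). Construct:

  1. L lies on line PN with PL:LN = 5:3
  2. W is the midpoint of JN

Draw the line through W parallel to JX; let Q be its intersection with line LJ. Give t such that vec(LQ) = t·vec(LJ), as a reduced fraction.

Work in coordinates with J = (0, 0), P = (1, 0), N = (0, 1), X = (1, 2).
1. L lies on line PN with PL:LN = 5:3 ⇒ L = (3/8, 5/8)
2. W is the midpoint of JN ⇒ W = (0, 1/2)
through W parallel to JX: direction (1, 2); meets LJ at Q = (-3/2, -5/2)
Q = L + t·(J−L) with t = 5

t = 5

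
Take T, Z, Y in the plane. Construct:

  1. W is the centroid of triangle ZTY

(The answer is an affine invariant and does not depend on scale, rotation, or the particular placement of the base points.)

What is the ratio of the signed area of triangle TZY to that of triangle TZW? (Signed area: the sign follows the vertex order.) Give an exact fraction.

[TZY]:[TZW] = 3

Choose coordinates T = (0, 0), Z = (1, 0), Y = (0, 1).
1. W is the centroid of triangle ZTY ⇒ W = (1/3, 1/3)
2·[TZY] = 1, 2·[TZW] = 1/3
[TZY]:[TZW] = 1:1/3 = 3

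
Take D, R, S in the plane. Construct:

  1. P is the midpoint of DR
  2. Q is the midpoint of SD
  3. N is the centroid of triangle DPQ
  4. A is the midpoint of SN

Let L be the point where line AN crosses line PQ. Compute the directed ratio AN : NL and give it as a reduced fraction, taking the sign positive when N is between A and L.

Choose coordinates D = (0, 0), R = (1, 0), S = (0, 1).
1. P is the midpoint of DR ⇒ P = (1/2, 0)
2. Q is the midpoint of SD ⇒ Q = (0, 1/2)
3. N is the centroid of triangle DPQ ⇒ N = (1/6, 1/6)
4. A is the midpoint of SN ⇒ A = (1/12, 7/12)
line AN meets PQ at L = (1/8, 3/8)
N = A + t·(L−A) with t = 2, so AN:NL = 2:-1

AN:NL = -2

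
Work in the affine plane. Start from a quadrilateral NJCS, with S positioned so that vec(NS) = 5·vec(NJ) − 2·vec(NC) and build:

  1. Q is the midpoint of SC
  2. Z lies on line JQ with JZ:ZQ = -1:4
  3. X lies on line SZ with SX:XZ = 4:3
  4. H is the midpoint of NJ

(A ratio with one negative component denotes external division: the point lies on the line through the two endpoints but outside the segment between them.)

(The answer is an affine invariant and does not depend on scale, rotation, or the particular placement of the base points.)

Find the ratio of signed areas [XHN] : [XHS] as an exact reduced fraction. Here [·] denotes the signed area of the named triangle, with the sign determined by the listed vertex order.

Assign N = (0, 0), J = (1, 0), C = (0, 1), S = (5, -2) — the answer is frame-independent, so this choice is without loss of generality.
1. Q is the midpoint of SC ⇒ Q = (5/2, -1/2)
2. Z lies on line JQ with JZ:ZQ = -1:4 ⇒ Z = (1/2, 1/6)
3. X lies on line SZ with SX:XZ = 4:3 ⇒ X = (17/7, -16/21)
4. H is the midpoint of NJ ⇒ H = (1/2, 0)
2·[XHN] = 8/21, 2·[XHS] = 3/7
[XHN]:[XHS] = 8/21:3/7 = 8/9

[XHN]:[XHS] = 8/9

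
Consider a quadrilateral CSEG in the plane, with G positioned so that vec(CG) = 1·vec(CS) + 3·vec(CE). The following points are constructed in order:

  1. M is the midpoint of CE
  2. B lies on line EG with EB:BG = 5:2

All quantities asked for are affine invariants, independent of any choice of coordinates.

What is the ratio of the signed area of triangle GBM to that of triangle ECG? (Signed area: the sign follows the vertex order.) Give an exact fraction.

[GBM]:[ECG] = 1/7

Set C = (0, 0), S = (1, 0), E = (0, 1), G = (1, 3); any affine frame gives the same invariant.
1. M is the midpoint of CE ⇒ M = (0, 1/2)
2. B lies on line EG with EB:BG = 5:2 ⇒ B = (5/7, 17/7)
2·[GBM] = 1/7, 2·[ECG] = 1
[GBM]:[ECG] = 1/7:1 = 1/7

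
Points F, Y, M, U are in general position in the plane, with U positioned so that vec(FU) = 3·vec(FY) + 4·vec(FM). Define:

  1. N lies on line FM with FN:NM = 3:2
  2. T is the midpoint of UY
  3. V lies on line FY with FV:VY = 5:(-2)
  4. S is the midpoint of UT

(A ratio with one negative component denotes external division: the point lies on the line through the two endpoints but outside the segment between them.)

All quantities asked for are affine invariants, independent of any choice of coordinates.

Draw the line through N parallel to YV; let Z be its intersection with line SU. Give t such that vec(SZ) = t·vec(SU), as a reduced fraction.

Set F = (0, 0), Y = (1, 0), M = (0, 1), U = (3, 4); any affine frame gives the same invariant.
1. N lies on line FM with FN:NM = 3:2 ⇒ N = (0, 3/5)
2. T is the midpoint of UY ⇒ T = (2, 2)
3. V lies on line FY with FV:VY = 5:(-2) ⇒ V = (5/3, 0)
4. S is the midpoint of UT ⇒ S = (5/2, 3)
through N parallel to YV: direction (2/3, 0); meets SU at Z = (13/10, 3/5)
Z = S + t·(U−S) with t = -12/5

t = -12/5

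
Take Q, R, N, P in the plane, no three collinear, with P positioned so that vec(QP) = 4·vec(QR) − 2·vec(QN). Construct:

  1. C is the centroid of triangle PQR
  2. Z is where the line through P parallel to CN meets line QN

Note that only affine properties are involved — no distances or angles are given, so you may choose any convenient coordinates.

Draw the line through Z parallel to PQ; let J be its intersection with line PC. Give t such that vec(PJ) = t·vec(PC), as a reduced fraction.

Work in coordinates with Q = (0, 0), R = (1, 0), N = (0, 1), P = (4, -2).
1. C is the centroid of triangle PQR ⇒ C = (5/3, -2/3)
2. Z is where the line through P parallel to CN meets line QN ⇒ Z = (0, 2)
through Z parallel to PQ: direction (-4, 2); meets PC at J = (-24, 14)
J = P + t·(C−P) with t = 12

t = 12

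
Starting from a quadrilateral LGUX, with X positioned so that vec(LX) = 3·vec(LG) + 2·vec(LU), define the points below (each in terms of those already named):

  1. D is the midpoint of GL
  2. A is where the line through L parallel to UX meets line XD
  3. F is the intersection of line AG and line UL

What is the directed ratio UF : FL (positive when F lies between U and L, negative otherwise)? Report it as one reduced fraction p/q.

Set L = (0, 0), G = (1, 0), U = (0, 1), X = (3, 2); any affine frame gives the same invariant.
1. D is the midpoint of GL ⇒ D = (1/2, 0)
2. A is where the line through L parallel to UX meets line XD ⇒ A = (6/7, 2/7)
3. F is the intersection of line AG and line UL ⇒ F = (0, 2)
F = U + t·(L−U) with t = -1, so UF:FL = t:(1−t) = -1:2

UF:FL = -1/2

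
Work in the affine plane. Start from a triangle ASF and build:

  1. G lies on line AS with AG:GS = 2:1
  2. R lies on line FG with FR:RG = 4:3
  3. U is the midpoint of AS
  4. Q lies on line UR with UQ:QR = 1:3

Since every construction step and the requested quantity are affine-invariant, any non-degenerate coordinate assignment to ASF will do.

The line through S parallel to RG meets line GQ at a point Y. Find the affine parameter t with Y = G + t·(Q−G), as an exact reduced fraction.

Choose coordinates A = (0, 0), S = (1, 0), F = (0, 1).
1. G lies on line AS with AG:GS = 2:1 ⇒ G = (2/3, 0)
2. R lies on line FG with FR:RG = 4:3 ⇒ R = (8/21, 3/7)
3. U is the midpoint of AS ⇒ U = (1/2, 0)
4. Q lies on line UR with UQ:QR = 1:3 ⇒ Q = (79/168, 3/28)
through S parallel to RG: direction (2/7, -3/7); meets GQ at Y = (25/21, -2/7)
Y = G + t·(Q−G) with t = -8/3

t = -8/3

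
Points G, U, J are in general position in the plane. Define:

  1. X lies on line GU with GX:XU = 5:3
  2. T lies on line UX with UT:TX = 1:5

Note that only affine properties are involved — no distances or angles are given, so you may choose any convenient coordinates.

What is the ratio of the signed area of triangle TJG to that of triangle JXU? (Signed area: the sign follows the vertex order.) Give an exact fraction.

Assign G = (0, 0), U = (1, 0), J = (0, 1) — the answer is frame-independent, so this choice is without loss of generality.
1. X lies on line GU with GX:XU = 5:3 ⇒ X = (5/8, 0)
2. T lies on line UX with UT:TX = 1:5 ⇒ T = (15/16, 0)
2·[TJG] = 15/16, 2·[JXU] = 3/8
[TJG]:[JXU] = 15/16:3/8 = 5/2

[TJG]:[JXU] = 5/2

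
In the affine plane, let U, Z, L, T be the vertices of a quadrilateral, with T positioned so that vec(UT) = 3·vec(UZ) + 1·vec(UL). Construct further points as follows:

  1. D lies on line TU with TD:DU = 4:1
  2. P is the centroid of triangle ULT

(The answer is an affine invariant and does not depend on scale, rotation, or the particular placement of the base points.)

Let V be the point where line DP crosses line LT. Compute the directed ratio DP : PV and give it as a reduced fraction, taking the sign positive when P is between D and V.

DP:PV = 7/5

Choose coordinates U = (0, 0), Z = (1, 0), L = (0, 1), T = (3, 1).
1. D lies on line TU with TD:DU = 4:1 ⇒ D = (3/5, 1/5)
2. P is the centroid of triangle ULT ⇒ P = (1, 2/3)
line DP meets LT at V = (9/7, 1)
P = D + t·(V−D) with t = 7/12, so DP:PV = 7/12:5/12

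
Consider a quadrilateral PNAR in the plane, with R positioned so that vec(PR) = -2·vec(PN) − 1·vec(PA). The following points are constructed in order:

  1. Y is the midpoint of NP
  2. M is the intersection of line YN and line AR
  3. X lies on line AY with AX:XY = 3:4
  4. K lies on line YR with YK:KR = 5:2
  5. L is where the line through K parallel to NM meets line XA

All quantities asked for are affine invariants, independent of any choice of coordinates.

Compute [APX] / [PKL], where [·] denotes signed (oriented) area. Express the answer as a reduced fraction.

Choose coordinates P = (0, 0), N = (1, 0), A = (0, 1), R = (-2, -1).
1. Y is the midpoint of NP ⇒ Y = (1/2, 0)
2. M is the intersection of line YN and line AR ⇒ M = (-1, 0)
3. X lies on line AY with AX:XY = 3:4 ⇒ X = (3/14, 4/7)
4. K lies on line YR with YK:KR = 5:2 ⇒ K = (-9/7, -5/7)
5. L is where the line through K parallel to NM meets line XA ⇒ L = (6/7, -5/7)
2·[APX] = 3/14, 2·[PKL] = 75/49
[APX]:[PKL] = 3/14:75/49 = 7/50

[APX]:[PKL] = 7/50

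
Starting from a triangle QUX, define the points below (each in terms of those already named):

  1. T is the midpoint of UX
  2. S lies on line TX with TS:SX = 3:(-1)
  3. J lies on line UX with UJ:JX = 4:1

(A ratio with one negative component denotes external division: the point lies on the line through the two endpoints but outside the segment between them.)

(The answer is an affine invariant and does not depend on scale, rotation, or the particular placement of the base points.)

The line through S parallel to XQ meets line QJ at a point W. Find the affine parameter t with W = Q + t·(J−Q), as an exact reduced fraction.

t = -5/4

Set Q = (0, 0), U = (1, 0), X = (0, 1); any affine frame gives the same invariant.
1. T is the midpoint of UX ⇒ T = (1/2, 1/2)
2. S lies on line TX with TS:SX = 3:(-1) ⇒ S = (-1/4, 5/4)
3. J lies on line UX with UJ:JX = 4:1 ⇒ J = (1/5, 4/5)
through S parallel to XQ: direction (0, -1); meets QJ at W = (-1/4, -1)
W = Q + t·(J−Q) with t = -5/4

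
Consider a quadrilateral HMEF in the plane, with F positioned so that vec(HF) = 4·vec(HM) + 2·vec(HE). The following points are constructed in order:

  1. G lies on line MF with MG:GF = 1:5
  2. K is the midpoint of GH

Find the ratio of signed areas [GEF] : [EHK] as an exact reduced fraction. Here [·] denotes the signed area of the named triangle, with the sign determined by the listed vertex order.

Work in coordinates with H = (0, 0), M = (1, 0), E = (0, 1), F = (4, 2).
1. G lies on line MF with MG:GF = 1:5 ⇒ G = (3/2, 1/3)
2. K is the midpoint of GH ⇒ K = (3/4, 1/6)
2·[GEF] = -25/6, 2·[EHK] = 3/4
[GEF]:[EHK] = -25/6:3/4 = -50/9

[GEF]:[EHK] = -50/9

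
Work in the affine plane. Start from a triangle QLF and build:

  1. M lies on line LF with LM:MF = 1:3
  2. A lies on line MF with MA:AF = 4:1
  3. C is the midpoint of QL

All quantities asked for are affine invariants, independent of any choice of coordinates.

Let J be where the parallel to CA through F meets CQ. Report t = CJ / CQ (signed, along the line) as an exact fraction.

Assign Q = (0, 0), L = (1, 0), F = (0, 1) — the answer is frame-independent, so this choice is without loss of generality.
1. M lies on line LF with LM:MF = 1:3 ⇒ M = (3/4, 1/4)
2. A lies on line MF with MA:AF = 4:1 ⇒ A = (3/20, 17/20)
3. C is the midpoint of QL ⇒ C = (1/2, 0)
through F parallel to CA: direction (-7/20, 17/20); meets CQ at J = (7/17, 0)
J = C + t·(Q−C) with t = 3/17

t = 3/17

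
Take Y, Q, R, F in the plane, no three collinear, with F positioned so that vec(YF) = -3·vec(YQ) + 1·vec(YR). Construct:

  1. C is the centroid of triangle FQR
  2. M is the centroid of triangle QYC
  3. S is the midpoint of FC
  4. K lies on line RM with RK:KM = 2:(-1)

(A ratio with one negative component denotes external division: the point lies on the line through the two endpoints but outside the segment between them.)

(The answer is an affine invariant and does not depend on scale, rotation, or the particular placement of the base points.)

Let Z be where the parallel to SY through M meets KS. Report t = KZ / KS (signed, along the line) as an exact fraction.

Work in coordinates with Y = (0, 0), Q = (1, 0), R = (0, 1), F = (-3, 1).
1. C is the centroid of triangle FQR ⇒ C = (-2/3, 2/3)
2. M is the centroid of triangle QYC ⇒ M = (1/9, 2/9)
3. S is the midpoint of FC ⇒ S = (-11/6, 5/6)
4. K lies on line RM with RK:KM = 2:(-1) ⇒ K = (2/9, -5/9)
through M parallel to SY: direction (11/6, -5/6); meets KS at Z = (-46/15, 5/3)
Z = K + t·(S−K) with t = 8/5

t = 8/5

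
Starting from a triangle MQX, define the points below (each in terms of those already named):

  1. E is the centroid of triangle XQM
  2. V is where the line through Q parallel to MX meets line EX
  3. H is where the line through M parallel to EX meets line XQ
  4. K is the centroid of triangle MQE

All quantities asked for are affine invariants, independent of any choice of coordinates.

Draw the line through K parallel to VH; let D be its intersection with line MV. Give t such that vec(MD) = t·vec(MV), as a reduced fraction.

t = 14/9

Set M = (0, 0), Q = (1, 0), X = (0, 1); any affine frame gives the same invariant.
1. E is the centroid of triangle XQM ⇒ E = (1/3, 1/3)
2. V is where the line through Q parallel to MX meets line EX ⇒ V = (1, -1)
3. H is where the line through M parallel to EX meets line XQ ⇒ H = (-1, 2)
4. K is the centroid of triangle MQE ⇒ K = (4/9, 1/9)
through K parallel to VH: direction (-2, 3); meets MV at D = (14/9, -14/9)
D = M + t·(V−M) with t = 14/9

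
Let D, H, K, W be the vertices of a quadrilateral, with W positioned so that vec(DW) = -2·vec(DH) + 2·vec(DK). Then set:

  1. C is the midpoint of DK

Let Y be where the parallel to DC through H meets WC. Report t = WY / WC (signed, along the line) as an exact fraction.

Work in coordinates with D = (0, 0), H = (1, 0), K = (0, 1), W = (-2, 2).
1. C is the midpoint of DK ⇒ C = (0, 1/2)
through H parallel to DC: direction (0, 1/2); meets WC at Y = (1, -1/4)
Y = W + t·(C−W) with t = 3/2

t = 3/2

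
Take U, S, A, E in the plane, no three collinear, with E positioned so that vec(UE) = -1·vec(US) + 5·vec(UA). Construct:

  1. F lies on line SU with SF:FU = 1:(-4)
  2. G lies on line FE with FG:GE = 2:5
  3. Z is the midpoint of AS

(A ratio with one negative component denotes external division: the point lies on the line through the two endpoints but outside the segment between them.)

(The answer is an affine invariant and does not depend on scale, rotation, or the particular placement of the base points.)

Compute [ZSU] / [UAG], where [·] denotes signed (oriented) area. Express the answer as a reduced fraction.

[ZSU]:[UAG] = 3/4

Set U = (0, 0), S = (1, 0), A = (0, 1), E = (-1, 5); any affine frame gives the same invariant.
1. F lies on line SU with SF:FU = 1:(-4) ⇒ F = (4/3, 0)
2. G lies on line FE with FG:GE = 2:5 ⇒ G = (2/3, 10/7)
3. Z is the midpoint of AS ⇒ Z = (1/2, 1/2)
2·[ZSU] = -1/2, 2·[UAG] = -2/3
[ZSU]:[UAG] = -1/2:-2/3 = 3/4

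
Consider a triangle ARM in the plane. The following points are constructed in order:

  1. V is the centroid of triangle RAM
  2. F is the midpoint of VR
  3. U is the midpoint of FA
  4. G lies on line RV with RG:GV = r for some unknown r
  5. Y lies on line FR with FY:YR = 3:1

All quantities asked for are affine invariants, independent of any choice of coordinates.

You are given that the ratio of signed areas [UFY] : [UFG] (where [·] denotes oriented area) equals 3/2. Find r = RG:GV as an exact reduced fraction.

r = 1/3

Set A = (0, 0), R = (1, 0), M = (0, 1); any affine frame gives the same invariant.
1. V is the centroid of triangle RAM ⇒ V = (1/3, 1/3)
2. F is the midpoint of VR ⇒ F = (2/3, 1/6)
3. U is the midpoint of FA ⇒ U = (1/3, 1/12)
4. With RG:GV = r, write λ = r/(r+1) so G = R + λ·(V−R); G is affine-linear in λ
5. Y lies on line FR with FY:YR = 3:1 ⇒ Y = (11/12, 1/24)
Every point depending on G is an affine combination of G and λ-independent points, so each such coordinate is linear in λ; the λ² term in each signed area is a multiple of (V−R)×(V−R) = 0, so 2·[UFY] and 2·[UFG] are each linear in λ. Evaluating at λ=0 and λ=1:
  2·[UFY] = -1/16,   2·[UFG] = 1/6·λ − 1/12
So [UFY]:[UFG] = (-1/16) / (1/6·λ − 1/12). Setting this equal to 3/2:
  -1/16 = 3/2·(1/6·λ − 1/12)  ⇒  λ = 1/4
Then r = λ/(1−λ) = (1/4)/(3/4) = 1/3. Check: with r = 1/3, G = (5/6, 1/12) and [UFY]:[UFG] = 3/2 as required.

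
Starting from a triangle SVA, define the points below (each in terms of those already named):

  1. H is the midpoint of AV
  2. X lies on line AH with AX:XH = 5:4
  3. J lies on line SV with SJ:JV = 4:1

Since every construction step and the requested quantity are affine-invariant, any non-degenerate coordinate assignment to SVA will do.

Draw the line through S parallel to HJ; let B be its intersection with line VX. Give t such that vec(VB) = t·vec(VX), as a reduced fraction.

t = 45/13

Assign S = (0, 0), V = (1, 0), A = (0, 1) — the answer is frame-independent, so this choice is without loss of generality.
1. H is the midpoint of AV ⇒ H = (1/2, 1/2)
2. X lies on line AH with AX:XH = 5:4 ⇒ X = (5/18, 13/18)
3. J lies on line SV with SJ:JV = 4:1 ⇒ J = (4/5, 0)
through S parallel to HJ: direction (3/10, -1/2); meets VX at B = (-3/2, 5/2)
B = V + t·(X−V) with t = 45/13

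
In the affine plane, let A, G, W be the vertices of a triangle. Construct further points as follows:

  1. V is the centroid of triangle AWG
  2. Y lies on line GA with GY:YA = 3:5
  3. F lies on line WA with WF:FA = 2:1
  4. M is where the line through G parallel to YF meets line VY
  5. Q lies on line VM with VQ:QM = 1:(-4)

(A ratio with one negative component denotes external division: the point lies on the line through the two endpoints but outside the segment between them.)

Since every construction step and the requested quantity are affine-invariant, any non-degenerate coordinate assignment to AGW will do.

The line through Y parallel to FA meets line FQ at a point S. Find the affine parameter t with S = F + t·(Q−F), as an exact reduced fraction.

t = 360/199

Choose coordinates A = (0, 0), G = (1, 0), W = (0, 1).
1. V is the centroid of triangle AWG ⇒ V = (1/3, 1/3)
2. Y lies on line GA with GY:YA = 3:5 ⇒ Y = (5/8, 0)
3. F lies on line WA with WF:FA = 2:1 ⇒ F = (0, 1/3)
4. M is where the line through G parallel to YF meets line VY ⇒ M = (19/64, 3/8)
5. Q lies on line VM with VQ:QM = 1:(-4) ⇒ Q = (199/576, 23/72)
through Y parallel to FA: direction (0, -1/3); meets FQ at S = (5/8, 184/597)
S = F + t·(Q−F) with t = 360/199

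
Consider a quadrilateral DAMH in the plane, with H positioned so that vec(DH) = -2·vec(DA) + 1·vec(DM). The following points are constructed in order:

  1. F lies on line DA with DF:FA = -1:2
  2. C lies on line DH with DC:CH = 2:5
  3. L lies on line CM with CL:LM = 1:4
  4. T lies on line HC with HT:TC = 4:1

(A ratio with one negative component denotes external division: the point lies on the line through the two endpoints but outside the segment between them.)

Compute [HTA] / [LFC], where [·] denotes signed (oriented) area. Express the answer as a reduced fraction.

Set D = (0, 0), A = (1, 0), M = (0, 1), H = (-2, 1); any affine frame gives the same invariant.
1. F lies on line DA with DF:FA = -1:2 ⇒ F = (-1, 0)
2. C lies on line DH with DC:CH = 2:5 ⇒ C = (-4/7, 2/7)
3. L lies on line CM with CL:LM = 1:4 ⇒ L = (-16/35, 3/7)
4. T lies on line HC with HT:TC = 4:1 ⇒ T = (-6/7, 3/7)
2·[HTA] = 4/7, 2·[LFC] = 1/35
[HTA]:[LFC] = 4/7:1/35 = 20

[HTA]:[LFC] = 20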